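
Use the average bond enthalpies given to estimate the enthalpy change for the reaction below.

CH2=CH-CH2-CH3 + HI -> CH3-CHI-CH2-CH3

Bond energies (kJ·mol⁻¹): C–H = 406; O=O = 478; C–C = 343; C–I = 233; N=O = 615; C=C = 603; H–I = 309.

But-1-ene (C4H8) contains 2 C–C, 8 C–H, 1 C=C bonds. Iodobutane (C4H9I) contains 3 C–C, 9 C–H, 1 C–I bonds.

Bonds broken (reactants):
  C–C: 2 × 343 = 686
  C–H: 8 × 406 = 3248
  C=C: 1 × 603 = 603
  H–I: 1 × 309 = 309
  Σ(broken) = 4846 kJ
Bonds formed (products):
  C–C: 3 × 343 = 1029
  C–H: 9 × 406 = 3654
  C–I: 1 × 233 = 233
  Σ(formed) = 4916 kJ
ΔH = Σ(broken) − Σ(formed) = 4846 − 4916 = −70 kJ

ΔH ≈ −70 kJ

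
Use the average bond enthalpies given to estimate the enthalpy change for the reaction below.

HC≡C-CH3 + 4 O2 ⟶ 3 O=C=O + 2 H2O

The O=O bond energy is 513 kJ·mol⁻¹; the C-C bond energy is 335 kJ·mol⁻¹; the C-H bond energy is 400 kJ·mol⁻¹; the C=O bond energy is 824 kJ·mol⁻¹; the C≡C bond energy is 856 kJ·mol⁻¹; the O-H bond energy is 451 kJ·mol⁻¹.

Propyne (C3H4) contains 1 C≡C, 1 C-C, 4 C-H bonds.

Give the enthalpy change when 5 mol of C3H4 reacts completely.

Bonds broken (reactants):
  C≡C: 1 × 856 = 856
  C-C: 1 × 335 = 335
  C-H: 4 × 400 = 1600
  O=O: 4 × 513 = 2052
  Σ(broken) = 4843 kJ
Bonds formed (products):
  C=O: 6 × 824 = 4944
  O-H: 4 × 451 = 1804
  Σ(formed) = 6748 kJ
ΔH = Σ(broken) − Σ(formed) = 4843 − 6748 = −1905 kJ
For 5× the reaction as written: 5 × (−1905) = −9525 kJ

ΔH = −9525 kJ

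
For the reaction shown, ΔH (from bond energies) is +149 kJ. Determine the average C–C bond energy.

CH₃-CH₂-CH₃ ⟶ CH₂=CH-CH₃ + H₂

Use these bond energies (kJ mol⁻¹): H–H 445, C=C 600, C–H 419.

Let D be the C–C bond energy.
Σ(broken) = 2×D + 8×419 = 3352 + 2D
Σ(formed) = 1×D + 6×419 + 1×600 + 1×445 = 3559 + D
ΔH = Σ(broken) − Σ(formed) = (3352 + 2D) − (3559 + D) = −207 + D
Setting this equal to +149 kJ gives D = 356 kJ/mol.

D(C–C) ≈ 356 kJ/mol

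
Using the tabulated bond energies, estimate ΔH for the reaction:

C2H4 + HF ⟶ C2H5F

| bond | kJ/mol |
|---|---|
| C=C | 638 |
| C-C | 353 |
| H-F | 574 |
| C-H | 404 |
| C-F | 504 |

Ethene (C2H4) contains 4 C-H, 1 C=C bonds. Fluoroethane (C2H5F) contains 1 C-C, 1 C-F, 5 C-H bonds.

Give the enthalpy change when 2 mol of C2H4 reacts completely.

Bonds broken (reactants):
  C-H: 4 × 404 = 1616
  C=C: 1 × 638 = 638
  H-F: 1 × 574 = 574
  Σ(broken) = 2828 kJ
Bonds formed (products):
  C-C: 1 × 353 = 353
  C-F: 1 × 504 = 504
  C-H: 5 × 404 = 2020
  Σ(formed) = 2877 kJ
ΔH = Σ(broken) − Σ(formed) = 2828 − 2877 = −49 kJ
For 2× the reaction as written: 2 × (−49) = −98 kJ

ΔH = −98 kJ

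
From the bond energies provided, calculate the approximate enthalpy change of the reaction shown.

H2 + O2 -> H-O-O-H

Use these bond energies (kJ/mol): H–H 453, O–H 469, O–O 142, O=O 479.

Bonds broken (reactants):
  H–H: 1 × 453 = 453
  O=O: 1 × 479 = 479
  Σ(broken) = 932 kJ
Bonds formed (products):
  O–H: 2 × 469 = 938
  O–O: 1 × 142 = 142
  Σ(formed) = 1080 kJ
ΔH = Σ(broken) − Σ(formed) = 932 − 1080 = −148 kJ

ΔH ≈ −148 kJ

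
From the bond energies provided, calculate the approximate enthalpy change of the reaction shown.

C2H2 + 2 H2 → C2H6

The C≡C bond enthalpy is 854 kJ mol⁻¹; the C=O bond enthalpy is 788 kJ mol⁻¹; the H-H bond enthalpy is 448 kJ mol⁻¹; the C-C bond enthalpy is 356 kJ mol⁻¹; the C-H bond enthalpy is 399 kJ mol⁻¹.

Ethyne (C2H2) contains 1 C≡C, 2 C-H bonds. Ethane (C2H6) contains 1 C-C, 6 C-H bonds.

ΔH ≈ −202 kJ

Bonds broken (reactants):
  C≡C: 1 × 854 = 854
  C-H: 2 × 399 = 798
  H-H: 2 × 448 = 896
  Σ(broken) = 2548 kJ
Bonds formed (products):
  C-C: 1 × 356 = 356
  C-H: 6 × 399 = 2394
  Σ(formed) = 2750 kJ
ΔH = Σ(broken) − Σ(formed) = 2548 − 2750 = −202 kJ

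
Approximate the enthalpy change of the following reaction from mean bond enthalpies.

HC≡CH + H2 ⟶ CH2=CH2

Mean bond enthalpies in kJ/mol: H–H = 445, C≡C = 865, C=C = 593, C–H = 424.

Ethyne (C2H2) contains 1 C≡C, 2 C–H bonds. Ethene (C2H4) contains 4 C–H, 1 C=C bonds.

Bonds broken (reactants):
  C≡C: 1 × 865 = 865
  C–H: 2 × 424 = 848
  H–H: 1 × 445 = 445
  Σ(broken) = 2158 kJ
Bonds formed (products):
  C–H: 4 × 424 = 1696
  C=C: 1 × 593 = 593
  Σ(formed) = 2289 kJ
ΔH = Σ(broken) − Σ(formed) = 2158 − 2289 = −131 kJ

ΔH ≈ −131 kJ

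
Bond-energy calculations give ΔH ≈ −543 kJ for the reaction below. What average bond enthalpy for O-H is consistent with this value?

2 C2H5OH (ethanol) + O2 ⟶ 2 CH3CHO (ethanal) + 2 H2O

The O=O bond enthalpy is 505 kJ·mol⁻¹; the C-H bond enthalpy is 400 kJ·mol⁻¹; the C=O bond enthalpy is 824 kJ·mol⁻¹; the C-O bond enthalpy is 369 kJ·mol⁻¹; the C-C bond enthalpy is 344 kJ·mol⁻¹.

Let D be the O-H bond energy.
Σ(broken) = 2×344 + 10×400 + 2×369 + 2×D + 1×505 = 5931 + 2D
Σ(formed) = 2×344 + 8×400 + 2×824 + 4×D = 5536 + 4D
ΔH = Σ(broken) − Σ(formed) = (5931 + 2D) − (5536 + 4D) = +395 − 2D
Setting this equal to −543 kJ gives 2D = 938, so D = 469 kJ/mol.

D(O-H) ≈ 469 kJ/mol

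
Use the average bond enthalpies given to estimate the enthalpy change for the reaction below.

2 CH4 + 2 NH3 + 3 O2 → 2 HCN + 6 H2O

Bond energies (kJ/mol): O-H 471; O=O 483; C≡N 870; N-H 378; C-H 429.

Bonds broken (reactants):
  C-H: 8 × 429 = 3432
  N-H: 6 × 378 = 2268
  O=O: 3 × 483 = 1449
  Σ(broken) = 7149 kJ
Bonds formed (products):
  C≡N: 2 × 870 = 1740
  C-H: 2 × 429 = 858
  O-H: 12 × 471 = 5652
  Σ(formed) = 8250 kJ
ΔH = Σ(broken) − Σ(formed) = 7149 − 8250 = −1101 kJ

ΔH ≈ −1101 kJ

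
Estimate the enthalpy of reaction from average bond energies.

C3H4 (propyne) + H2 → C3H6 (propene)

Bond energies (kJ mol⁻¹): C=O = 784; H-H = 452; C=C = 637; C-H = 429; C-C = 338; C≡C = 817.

ΔH ≈ −226 kJ

Bonds broken (reactants):
  C≡C: 1 × 817 = 817
  C-C: 1 × 338 = 338
  C-H: 4 × 429 = 1716
  H-H: 1 × 452 = 452
  Σ(broken) = 3323 kJ
Bonds formed (products):
  C-C: 1 × 338 = 338
  C-H: 6 × 429 = 2574
  C=C: 1 × 637 = 637
  Σ(formed) = 3549 kJ
ΔH = Σ(broken) − Σ(formed) = 3323 − 3549 = −226 kJ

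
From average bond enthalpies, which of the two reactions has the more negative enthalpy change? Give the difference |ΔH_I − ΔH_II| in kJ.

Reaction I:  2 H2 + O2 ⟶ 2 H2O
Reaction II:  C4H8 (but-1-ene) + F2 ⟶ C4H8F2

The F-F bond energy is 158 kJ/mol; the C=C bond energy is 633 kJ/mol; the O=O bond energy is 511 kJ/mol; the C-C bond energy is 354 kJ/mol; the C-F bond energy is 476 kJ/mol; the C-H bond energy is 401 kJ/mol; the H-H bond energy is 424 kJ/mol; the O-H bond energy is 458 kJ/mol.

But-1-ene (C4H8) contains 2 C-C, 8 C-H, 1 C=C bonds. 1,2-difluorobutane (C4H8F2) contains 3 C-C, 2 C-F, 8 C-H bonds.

Reaction I:
  Bonds broken (reactants):
    H-H: 2 × 424 = 848
    O=O: 1 × 511 = 511
    Σ(broken) = 1359 kJ
  Bonds formed (products):
    O-H: 4 × 458 = 1832
    Σ(formed) = 1832 kJ
  ΔH_I = 1359 − 1832 = −473 kJ
Reaction II:
  Bonds broken (reactants):
    C-C: 2 × 354 = 708
    C-H: 8 × 401 = 3208
    C=C: 1 × 633 = 633
    F-F: 1 × 158 = 158
    Σ(broken) = 4707 kJ
  Bonds formed (products):
    C-C: 3 × 354 = 1062
    C-F: 2 × 476 = 952
    C-H: 8 × 401 = 3208
    Σ(formed) = 5222 kJ
  ΔH_II = 4707 − 5222 = −515 kJ
ΔH_I − ΔH_II = +42 kJ, so reaction II has the more negative ΔH; |ΔH_I − ΔH_II| = 42 kJ.

Reaction II, by 42 kJ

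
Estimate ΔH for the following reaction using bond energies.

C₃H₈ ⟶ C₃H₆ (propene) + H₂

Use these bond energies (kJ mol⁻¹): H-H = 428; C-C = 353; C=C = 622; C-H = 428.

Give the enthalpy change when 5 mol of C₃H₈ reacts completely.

Bonds broken (reactants):
  C-C: 2 × 353 = 706
  C-H: 8 × 428 = 3424
  Σ(broken) = 4130 kJ
Bonds formed (products):
  C-C: 1 × 353 = 353
  C-H: 6 × 428 = 2568
  C=C: 1 × 622 = 622
  H-H: 1 × 428 = 428
  Σ(formed) = 3971 kJ
ΔH = Σ(broken) − Σ(formed) = 4130 − 3971 = +159 kJ
For 5× the reaction as written: 5 × (+159) = +795 kJ

ΔH = +795 kJ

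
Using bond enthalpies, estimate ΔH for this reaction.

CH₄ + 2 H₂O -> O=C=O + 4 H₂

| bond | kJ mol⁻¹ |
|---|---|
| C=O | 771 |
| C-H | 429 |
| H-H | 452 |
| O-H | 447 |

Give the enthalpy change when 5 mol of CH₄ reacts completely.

ΔH = +770 kJ

Bonds broken (reactants):
  C-H: 4 × 429 = 1716
  O-H: 4 × 447 = 1788
  Σ(broken) = 3504 kJ
Bonds formed (products):
  C=O: 2 × 771 = 1542
  H-H: 4 × 452 = 1808
  Σ(formed) = 3350 kJ
ΔH = Σ(broken) − Σ(formed) = 3504 − 3350 = +154 kJ
For 5× the reaction as written: 5 × (+154) = +770 kJ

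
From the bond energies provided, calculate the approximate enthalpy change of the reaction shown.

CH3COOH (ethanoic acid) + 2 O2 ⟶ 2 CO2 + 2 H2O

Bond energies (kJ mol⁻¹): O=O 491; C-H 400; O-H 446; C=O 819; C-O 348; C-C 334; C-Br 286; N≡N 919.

Bonds broken (reactants):
  C-C: 1 × 334 = 334
  C-H: 3 × 400 = 1200
  C-O: 1 × 348 = 348
  C=O: 1 × 819 = 819
  O-H: 1 × 446 = 446
  O=O: 2 × 491 = 982
  Σ(broken) = 4129 kJ
Bonds formed (products):
  C=O: 4 × 819 = 3276
  O-H: 4 × 446 = 1784
  Σ(formed) = 5060 kJ
ΔH = Σ(broken) − Σ(formed) = 4129 − 5060 = −931 kJ

ΔH ≈ −931 kJ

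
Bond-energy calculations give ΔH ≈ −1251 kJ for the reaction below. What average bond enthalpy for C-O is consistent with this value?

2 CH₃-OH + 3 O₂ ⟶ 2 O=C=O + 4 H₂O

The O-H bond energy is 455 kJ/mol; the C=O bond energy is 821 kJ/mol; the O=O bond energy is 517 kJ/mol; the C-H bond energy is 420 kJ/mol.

Let D be the C-O bond energy.
Σ(broken) = 6×420 + 2×D + 2×455 + 3×517 = 4981 + 2D
Σ(formed) = 4×821 + 8×455 = 6924
ΔH = Σ(broken) − Σ(formed) = (4981 + 2D) − (6924) = −1943 + 2D
Setting this equal to −1251 kJ gives 2D = 692, so D = 346 kJ/mol.

D(C-O) ≈ 346 kJ/mol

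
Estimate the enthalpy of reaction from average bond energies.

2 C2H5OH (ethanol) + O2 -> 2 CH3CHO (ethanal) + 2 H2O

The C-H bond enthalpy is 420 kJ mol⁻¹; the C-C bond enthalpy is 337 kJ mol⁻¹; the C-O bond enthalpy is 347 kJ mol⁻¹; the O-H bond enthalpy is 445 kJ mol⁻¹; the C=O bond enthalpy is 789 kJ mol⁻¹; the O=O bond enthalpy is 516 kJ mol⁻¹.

ΔH ≈ −418 kJ

Bonds broken (reactants):
  C-C: 2 × 337 = 674
  C-H: 10 × 420 = 4200
  C-O: 2 × 347 = 694
  O-H: 2 × 445 = 890
  O=O: 1 × 516 = 516
  Σ(broken) = 6974 kJ
Bonds formed (products):
  C-C: 2 × 337 = 674
  C-H: 8 × 420 = 3360
  C=O: 2 × 789 = 1578
  O-H: 4 × 445 = 1780
  Σ(formed) = 7392 kJ
ΔH = Σ(broken) − Σ(formed) = 6974 − 7392 = −418 kJ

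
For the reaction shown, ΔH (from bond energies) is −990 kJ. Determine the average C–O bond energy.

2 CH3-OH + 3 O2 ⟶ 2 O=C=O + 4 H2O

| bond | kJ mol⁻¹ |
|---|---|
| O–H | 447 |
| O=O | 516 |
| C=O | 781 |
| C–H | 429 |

D(C–O) ≈ 347 kJ/mol

Let D be the C–O bond energy.
Σ(broken) = 6×429 + 2×D + 2×447 + 3×516 = 5016 + 2D
Σ(formed) = 4×781 + 8×447 = 6700
ΔH = Σ(broken) − Σ(formed) = (5016 + 2D) − (6700) = −1684 + 2D
Setting this equal to −990 kJ gives 2D = 694, so D = 347 kJ/mol.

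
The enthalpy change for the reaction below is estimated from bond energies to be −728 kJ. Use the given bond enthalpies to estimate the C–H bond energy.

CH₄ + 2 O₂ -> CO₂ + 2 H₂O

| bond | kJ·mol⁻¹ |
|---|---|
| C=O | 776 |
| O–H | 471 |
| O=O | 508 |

D(C–H) ≈ 423 kJ/mol

Let D be the C–H bond energy.
Σ(broken) = 4×D + 2×508 = 1016 + 4D
Σ(formed) = 2×776 + 4×471 = 3436
ΔH = Σ(broken) − Σ(formed) = (1016 + 4D) − (3436) = −2420 + 4D
Setting this equal to −728 kJ gives 4D = 1692, so D = 423 kJ/mol.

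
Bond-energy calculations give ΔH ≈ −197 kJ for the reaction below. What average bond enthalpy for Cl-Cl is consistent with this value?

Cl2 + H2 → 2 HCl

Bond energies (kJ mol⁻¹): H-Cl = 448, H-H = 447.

D(Cl-Cl) ≈ 252 kJ/mol

Let D be the Cl-Cl bond energy.
Σ(broken) = 1×D + 1×447 = 447 + D
Σ(formed) = 2×448 = 896
ΔH = Σ(broken) − Σ(formed) = (447 + D) − (896) = −449 + D
Setting this equal to −197 kJ gives D = 252 kJ/mol.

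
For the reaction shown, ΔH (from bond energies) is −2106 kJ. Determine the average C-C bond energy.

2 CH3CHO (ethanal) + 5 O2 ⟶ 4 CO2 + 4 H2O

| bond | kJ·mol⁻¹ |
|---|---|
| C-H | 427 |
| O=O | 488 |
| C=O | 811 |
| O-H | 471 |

Let D be the C-C bond energy.
Σ(broken) = 2×D + 8×427 + 2×811 + 5×488 = 7478 + 2D
Σ(formed) = 8×811 + 8×471 = 10256
ΔH = Σ(broken) − Σ(formed) = (7478 + 2D) − (10256) = −2778 + 2D
Setting this equal to −2106 kJ gives 2D = 672, so D = 336 kJ/mol.

D(C-C) ≈ 336 kJ/mol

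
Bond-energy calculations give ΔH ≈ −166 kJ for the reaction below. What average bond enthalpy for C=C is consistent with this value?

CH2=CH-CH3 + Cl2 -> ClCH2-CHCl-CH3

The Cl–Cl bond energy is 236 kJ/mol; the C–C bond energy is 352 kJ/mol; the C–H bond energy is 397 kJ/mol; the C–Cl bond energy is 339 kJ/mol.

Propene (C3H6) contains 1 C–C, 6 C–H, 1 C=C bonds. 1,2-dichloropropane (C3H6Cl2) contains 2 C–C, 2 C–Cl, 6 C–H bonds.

D(C=C) ≈ 628 kJ/mol

Let D be the C=C bond energy.
Σ(broken) = 1×352 + 6×397 + 1×D + 1×236 = 2970 + D
Σ(formed) = 2×352 + 2×339 + 6×397 = 3764
ΔH = Σ(broken) − Σ(formed) = (2970 + D) − (3764) = −794 + D
Setting this equal to −166 kJ gives D = 628 kJ/mol.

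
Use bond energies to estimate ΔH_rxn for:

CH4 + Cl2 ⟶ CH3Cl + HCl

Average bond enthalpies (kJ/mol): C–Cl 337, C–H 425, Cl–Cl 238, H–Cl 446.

Bonds broken (reactants):
  C–H: 4 × 425 = 1700
  Cl–Cl: 1 × 238 = 238
  Σ(broken) = 1938 kJ
Bonds formed (products):
  C–Cl: 1 × 337 = 337
  C–H: 3 × 425 = 1275
  H–Cl: 1 × 446 = 446
  Σ(formed) = 2058 kJ
ΔH = Σ(broken) − Σ(formed) = 1938 − 2058 = −120 kJ

ΔH ≈ −120 kJ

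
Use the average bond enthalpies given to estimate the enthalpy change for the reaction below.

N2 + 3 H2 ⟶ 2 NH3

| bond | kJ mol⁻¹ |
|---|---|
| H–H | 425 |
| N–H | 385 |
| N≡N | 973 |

Bonds broken (reactants):
  H–H: 3 × 425 = 1275
  N≡N: 1 × 973 = 973
  Σ(broken) = 2248 kJ
Bonds formed (products):
  N–H: 6 × 385 = 2310
  Σ(formed) = 2310 kJ
ΔH = Σ(broken) − Σ(formed) = 2248 − 2310 = −62 kJ

ΔH ≈ −62 kJ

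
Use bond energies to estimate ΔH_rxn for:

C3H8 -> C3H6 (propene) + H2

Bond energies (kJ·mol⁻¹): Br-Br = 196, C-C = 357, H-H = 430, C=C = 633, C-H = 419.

Bonds broken (reactants):
  C-C: 2 × 357 = 714
  C-H: 8 × 419 = 3352
  Σ(broken) = 4066 kJ
Bonds formed (products):
  C-C: 1 × 357 = 357
  C-H: 6 × 419 = 2514
  C=C: 1 × 633 = 633
  H-H: 1 × 430 = 430
  Σ(formed) = 3934 kJ
ΔH = Σ(broken) − Σ(formed) = 4066 − 3934 = +132 kJ

ΔH ≈ +132 kJ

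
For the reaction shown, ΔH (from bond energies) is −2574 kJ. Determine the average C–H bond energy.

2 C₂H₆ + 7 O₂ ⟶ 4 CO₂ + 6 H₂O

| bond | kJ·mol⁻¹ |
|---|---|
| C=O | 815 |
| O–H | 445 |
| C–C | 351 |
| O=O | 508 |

D(C–H) ≈ 419 kJ/mol

Let D be the C–H bond energy.
Σ(broken) = 2×351 + 12×D + 7×508 = 4258 + 12D
Σ(formed) = 8×815 + 12×445 = 11860
ΔH = Σ(broken) − Σ(formed) = (4258 + 12D) − (11860) = −7602 + 12D
Setting this equal to −2574 kJ gives 12D = 5028, so D = 419 kJ/mol.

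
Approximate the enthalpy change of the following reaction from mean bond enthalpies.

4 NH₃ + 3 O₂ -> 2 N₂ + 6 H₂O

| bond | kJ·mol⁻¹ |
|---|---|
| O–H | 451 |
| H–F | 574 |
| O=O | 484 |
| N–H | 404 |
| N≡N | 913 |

Bonds broken (reactants):
  N–H: 12 × 404 = 4848
  O=O: 3 × 484 = 1452
  Σ(broken) = 6300 kJ
Bonds formed (products):
  N≡N: 2 × 913 = 1826
  O–H: 12 × 451 = 5412
  Σ(formed) = 7238 kJ
ΔH = Σ(broken) − Σ(formed) = 6300 − 7238 = −938 kJ

ΔH ≈ −938 kJ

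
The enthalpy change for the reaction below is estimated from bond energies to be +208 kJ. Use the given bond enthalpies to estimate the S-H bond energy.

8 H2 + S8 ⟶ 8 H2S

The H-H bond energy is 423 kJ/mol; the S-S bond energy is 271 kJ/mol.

D(S-H) ≈ 334 kJ/mol

Let D be the S-H bond energy.
Σ(broken) = 8×423 + 8×271 = 5552
Σ(formed) = 16×D = 16D
ΔH = Σ(broken) − Σ(formed) = (5552) − (16D) = +5552 − 16D
Setting this equal to +208 kJ gives 16D = 5344, so D = 334 kJ/mol.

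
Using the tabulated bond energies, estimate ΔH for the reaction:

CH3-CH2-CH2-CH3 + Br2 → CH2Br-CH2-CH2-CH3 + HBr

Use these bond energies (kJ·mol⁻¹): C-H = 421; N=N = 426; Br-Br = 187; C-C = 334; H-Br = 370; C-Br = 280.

Bonds broken (reactants):
  Br-Br: 1 × 187 = 187
  C-C: 3 × 334 = 1002
  C-H: 10 × 421 = 4210
  Σ(broken) = 5399 kJ
Bonds formed (products):
  C-Br: 1 × 280 = 280
  C-C: 3 × 334 = 1002
  C-H: 9 × 421 = 3789
  H-Br: 1 × 370 = 370
  Σ(formed) = 5441 kJ
ΔH = Σ(broken) − Σ(formed) = 5399 − 5441 = −42 kJ

ΔH ≈ −42 kJ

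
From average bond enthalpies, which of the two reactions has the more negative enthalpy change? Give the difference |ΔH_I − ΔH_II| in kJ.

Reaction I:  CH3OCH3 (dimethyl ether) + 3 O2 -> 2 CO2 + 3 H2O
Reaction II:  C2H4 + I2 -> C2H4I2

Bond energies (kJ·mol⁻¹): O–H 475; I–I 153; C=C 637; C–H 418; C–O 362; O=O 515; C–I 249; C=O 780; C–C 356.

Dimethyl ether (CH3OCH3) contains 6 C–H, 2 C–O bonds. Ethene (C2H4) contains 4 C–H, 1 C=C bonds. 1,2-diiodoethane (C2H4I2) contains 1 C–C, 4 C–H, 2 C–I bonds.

Reaction I, by 1129 kJ

Reaction I:
  Bonds broken (reactants):
    C–H: 6 × 418 = 2508
    C–O: 2 × 362 = 724
    O=O: 3 × 515 = 1545
    Σ(broken) = 4777 kJ
  Bonds formed (products):
    C=O: 4 × 780 = 3120
    O–H: 6 × 475 = 2850
    Σ(formed) = 5970 kJ
  ΔH_I = 4777 − 5970 = −1193 kJ
Reaction II:
  Bonds broken (reactants):
    C–H: 4 × 418 = 1672
    C=C: 1 × 637 = 637
    I–I: 1 × 153 = 153
    Σ(broken) = 2462 kJ
  Bonds formed (products):
    C–C: 1 × 356 = 356
    C–H: 4 × 418 = 1672
    C–I: 2 × 249 = 498
    Σ(formed) = 2526 kJ
  ΔH_II = 2462 − 2526 = −64 kJ
ΔH_I − ΔH_II = −1129 kJ, so reaction I has the more negative ΔH; |ΔH_I − ΔH_II| = 1129 kJ.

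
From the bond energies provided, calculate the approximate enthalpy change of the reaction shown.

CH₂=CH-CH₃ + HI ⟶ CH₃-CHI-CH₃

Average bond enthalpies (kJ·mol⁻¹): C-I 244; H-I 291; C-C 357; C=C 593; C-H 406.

Bonds broken (reactants):
  C-C: 1 × 357 = 357
  C-H: 6 × 406 = 2436
  C=C: 1 × 593 = 593
  H-I: 1 × 291 = 291
  Σ(broken) = 3677 kJ
Bonds formed (products):
  C-C: 2 × 357 = 714
  C-H: 7 × 406 = 2842
  C-I: 1 × 244 = 244
  Σ(formed) = 3800 kJ
ΔH = Σ(broken) − Σ(formed) = 3677 − 3800 = −123 kJ

ΔH ≈ −123 kJ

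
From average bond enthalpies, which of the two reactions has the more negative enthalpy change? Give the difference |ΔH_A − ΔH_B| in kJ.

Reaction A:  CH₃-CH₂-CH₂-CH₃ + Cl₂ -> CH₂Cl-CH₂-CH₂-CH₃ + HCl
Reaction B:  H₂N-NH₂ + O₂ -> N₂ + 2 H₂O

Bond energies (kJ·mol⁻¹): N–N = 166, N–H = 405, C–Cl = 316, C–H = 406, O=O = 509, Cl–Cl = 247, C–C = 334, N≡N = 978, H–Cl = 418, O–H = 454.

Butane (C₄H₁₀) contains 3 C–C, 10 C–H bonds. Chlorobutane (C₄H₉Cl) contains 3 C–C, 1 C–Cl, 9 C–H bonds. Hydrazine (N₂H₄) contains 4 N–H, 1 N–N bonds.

Reaction A:
  Bonds broken (reactants):
    C–C: 3 × 334 = 1002
    C–H: 10 × 406 = 4060
    Cl–Cl: 1 × 247 = 247
    Σ(broken) = 5309 kJ
  Bonds formed (products):
    C–C: 3 × 334 = 1002
    C–Cl: 1 × 316 = 316
    C–H: 9 × 406 = 3654
    H–Cl: 1 × 418 = 418
    Σ(formed) = 5390 kJ
  ΔH_A = 5309 − 5390 = −81 kJ
Reaction B:
  Bonds broken (reactants):
    N–H: 4 × 405 = 1620
    N–N: 1 × 166 = 166
    O=O: 1 × 509 = 509
    Σ(broken) = 2295 kJ
  Bonds formed (products):
    N≡N: 1 × 978 = 978
    O–H: 4 × 454 = 1816
    Σ(formed) = 2794 kJ
  ΔH_B = 2295 − 2794 = −499 kJ
ΔH_A − ΔH_B = +418 kJ, so reaction B has the more negative ΔH; |ΔH_A − ΔH_B| = 418 kJ.

Reaction B, by 418 kJ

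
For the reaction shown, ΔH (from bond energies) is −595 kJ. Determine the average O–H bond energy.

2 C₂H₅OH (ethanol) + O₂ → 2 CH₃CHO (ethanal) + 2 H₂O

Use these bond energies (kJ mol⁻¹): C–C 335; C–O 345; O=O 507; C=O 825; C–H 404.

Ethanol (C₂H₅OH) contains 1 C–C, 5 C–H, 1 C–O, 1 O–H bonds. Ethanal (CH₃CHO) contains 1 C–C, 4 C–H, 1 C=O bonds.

Let D be the O–H bond energy.
Σ(broken) = 2×335 + 10×404 + 2×345 + 2×D + 1×507 = 5907 + 2D
Σ(formed) = 2×335 + 8×404 + 2×825 + 4×D = 5552 + 4D
ΔH = Σ(broken) − Σ(formed) = (5907 + 2D) − (5552 + 4D) = +355 − 2D
Setting this equal to −595 kJ gives 2D = 950, so D = 475 kJ/mol.

D(O–H) ≈ 475 kJ/mol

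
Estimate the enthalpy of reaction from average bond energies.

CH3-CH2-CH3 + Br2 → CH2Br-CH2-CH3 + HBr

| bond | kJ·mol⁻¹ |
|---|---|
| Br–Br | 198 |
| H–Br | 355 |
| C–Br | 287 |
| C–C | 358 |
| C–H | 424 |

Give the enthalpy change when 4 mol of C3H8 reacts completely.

Bonds broken (reactants):
  Br–Br: 1 × 198 = 198
  C–C: 2 × 358 = 716
  C–H: 8 × 424 = 3392
  Σ(broken) = 4306 kJ
Bonds formed (products):
  C–Br: 1 × 287 = 287
  C–C: 2 × 358 = 716
  C–H: 7 × 424 = 2968
  H–Br: 1 × 355 = 355
  Σ(formed) = 4326 kJ
ΔH = Σ(broken) − Σ(formed) = 4306 − 4326 = −20 kJ
For 4× the reaction as written: 4 × (−20) = −80 kJ

ΔH = −80 kJ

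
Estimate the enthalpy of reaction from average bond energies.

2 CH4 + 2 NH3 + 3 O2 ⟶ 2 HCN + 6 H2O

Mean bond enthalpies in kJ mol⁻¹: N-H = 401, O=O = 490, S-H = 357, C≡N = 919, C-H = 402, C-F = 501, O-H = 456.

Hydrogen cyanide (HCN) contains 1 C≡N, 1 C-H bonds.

Bonds broken (reactants):
  C-H: 8 × 402 = 3216
  N-H: 6 × 401 = 2406
  O=O: 3 × 490 = 1470
  Σ(broken) = 7092 kJ
Bonds formed (products):
  C≡N: 2 × 919 = 1838
  C-H: 2 × 402 = 804
  O-H: 12 × 456 = 5472
  Σ(formed) = 8114 kJ
ΔH = Σ(broken) − Σ(formed) = 7092 − 8114 = −1022 kJ

ΔH ≈ −1022 kJ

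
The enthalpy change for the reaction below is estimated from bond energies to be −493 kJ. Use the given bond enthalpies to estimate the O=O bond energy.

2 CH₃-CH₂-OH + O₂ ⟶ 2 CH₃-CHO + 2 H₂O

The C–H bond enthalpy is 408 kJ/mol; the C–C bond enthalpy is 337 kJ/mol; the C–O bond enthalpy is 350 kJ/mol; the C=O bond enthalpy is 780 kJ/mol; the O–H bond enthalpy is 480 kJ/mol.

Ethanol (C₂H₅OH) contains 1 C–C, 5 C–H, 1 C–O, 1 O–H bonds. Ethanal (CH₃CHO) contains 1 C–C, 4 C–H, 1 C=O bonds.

Let D be the O=O bond energy.
Σ(broken) = 2×337 + 10×408 + 2×350 + 2×480 + 1×D = 6414 + D
Σ(formed) = 2×337 + 8×408 + 2×780 + 4×480 = 7418
ΔH = Σ(broken) − Σ(formed) = (6414 + D) − (7418) = −1004 + D
Setting this equal to −493 kJ gives D = 511 kJ/mol.

D(O=O) ≈ 511 kJ/mol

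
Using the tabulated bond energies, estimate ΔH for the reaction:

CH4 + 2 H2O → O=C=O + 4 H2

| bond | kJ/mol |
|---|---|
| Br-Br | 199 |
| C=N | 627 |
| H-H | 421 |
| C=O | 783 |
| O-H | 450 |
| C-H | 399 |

ΔH ≈ +146 kJ

Bonds broken (reactants):
  C-H: 4 × 399 = 1596
  O-H: 4 × 450 = 1800
  Σ(broken) = 3396 kJ
Bonds formed (products):
  C=O: 2 × 783 = 1566
  H-H: 4 × 421 = 1684
  Σ(formed) = 3250 kJ
ΔH = Σ(broken) − Σ(formed) = 3396 − 3250 = +146 kJ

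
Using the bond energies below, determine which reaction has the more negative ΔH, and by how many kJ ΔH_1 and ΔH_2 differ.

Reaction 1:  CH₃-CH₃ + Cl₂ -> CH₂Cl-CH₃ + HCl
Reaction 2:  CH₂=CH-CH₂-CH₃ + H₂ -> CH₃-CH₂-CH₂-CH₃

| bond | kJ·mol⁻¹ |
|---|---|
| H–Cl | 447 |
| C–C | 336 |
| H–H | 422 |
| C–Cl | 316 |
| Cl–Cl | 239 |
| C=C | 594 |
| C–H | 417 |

Reaction 2, by 47 kJ

Reaction 1:
  Bonds broken (reactants):
    C–C: 1 × 336 = 336
    C–H: 6 × 417 = 2502
    Cl–Cl: 1 × 239 = 239
    Σ(broken) = 3077 kJ
  Bonds formed (products):
    C–C: 1 × 336 = 336
    C–Cl: 1 × 316 = 316
    C–H: 5 × 417 = 2085
    H–Cl: 1 × 447 = 447
    Σ(formed) = 3184 kJ
  ΔH_1 = 3077 − 3184 = −107 kJ
Reaction 2:
  Bonds broken (reactants):
    C–C: 2 × 336 = 672
    C–H: 8 × 417 = 3336
    C=C: 1 × 594 = 594
    H–H: 1 × 422 = 422
    Σ(broken) = 5024 kJ
  Bonds formed (products):
    C–C: 3 × 336 = 1008
    C–H: 10 × 417 = 4170
    Σ(formed) = 5178 kJ
  ΔH_2 = 5024 − 5178 = −154 kJ
ΔH_1 − ΔH_2 = +47 kJ, so reaction 2 has the more negative ΔH; |ΔH_1 − ΔH_2| = 47 kJ.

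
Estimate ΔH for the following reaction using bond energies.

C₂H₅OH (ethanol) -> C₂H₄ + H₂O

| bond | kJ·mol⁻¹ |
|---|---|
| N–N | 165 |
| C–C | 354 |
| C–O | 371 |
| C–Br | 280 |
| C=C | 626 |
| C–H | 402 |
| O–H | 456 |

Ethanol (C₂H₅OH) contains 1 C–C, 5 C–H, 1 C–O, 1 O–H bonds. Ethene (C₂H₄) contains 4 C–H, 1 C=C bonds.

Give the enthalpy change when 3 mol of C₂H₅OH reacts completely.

ΔH = +135 kJ

Bonds broken (reactants):
  C–C: 1 × 354 = 354
  C–H: 5 × 402 = 2010
  C–O: 1 × 371 = 371
  O–H: 1 × 456 = 456
  Σ(broken) = 3191 kJ
Bonds formed (products):
  C–H: 4 × 402 = 1608
  C=C: 1 × 626 = 626
  O–H: 2 × 456 = 912
  Σ(formed) = 3146 kJ
ΔH = Σ(broken) − Σ(formed) = 3191 − 3146 = +45 kJ
For 3× the reaction as written: 3 × (+45) = +135 kJ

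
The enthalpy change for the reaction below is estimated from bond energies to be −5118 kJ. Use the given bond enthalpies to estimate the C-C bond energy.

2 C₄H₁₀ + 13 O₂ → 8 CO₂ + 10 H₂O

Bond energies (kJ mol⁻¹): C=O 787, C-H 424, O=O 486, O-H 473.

Let D be the C-C bond energy.
Σ(broken) = 6×D + 20×424 + 13×486 = 14798 + 6D
Σ(formed) = 16×787 + 20×473 = 22052
ΔH = Σ(broken) − Σ(formed) = (14798 + 6D) − (22052) = −7254 + 6D
Setting this equal to −5118 kJ gives 6D = 2136, so D = 356 kJ/mol.

D(C-C) ≈ 356 kJ/mol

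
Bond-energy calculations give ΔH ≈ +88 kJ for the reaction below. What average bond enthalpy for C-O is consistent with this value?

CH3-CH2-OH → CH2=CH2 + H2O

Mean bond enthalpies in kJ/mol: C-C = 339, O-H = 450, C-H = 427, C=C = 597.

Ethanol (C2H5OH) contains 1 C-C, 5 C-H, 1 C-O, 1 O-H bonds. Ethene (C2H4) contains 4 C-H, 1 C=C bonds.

D(C-O) ≈ 369 kJ/mol

Let D be the C-O bond energy.
Σ(broken) = 1×339 + 5×427 + 1×D + 1×450 = 2924 + D
Σ(formed) = 4×427 + 1×597 + 2×450 = 3205
ΔH = Σ(broken) − Σ(formed) = (2924 + D) − (3205) = −281 + D
Setting this equal to +88 kJ gives D = 369 kJ/mol.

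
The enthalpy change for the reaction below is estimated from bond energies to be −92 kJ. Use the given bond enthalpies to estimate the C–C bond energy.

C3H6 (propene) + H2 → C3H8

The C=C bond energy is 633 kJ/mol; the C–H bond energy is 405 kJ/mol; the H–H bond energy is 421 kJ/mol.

D(C–C) ≈ 336 kJ/mol

Let D be the C–C bond energy.
Σ(broken) = 1×D + 6×405 + 1×633 + 1×421 = 3484 + D
Σ(formed) = 2×D + 8×405 = 3240 + 2D
ΔH = Σ(broken) − Σ(formed) = (3484 + D) − (3240 + 2D) = +244 − D
Setting this equal to −92 kJ gives D = 336 kJ/mol.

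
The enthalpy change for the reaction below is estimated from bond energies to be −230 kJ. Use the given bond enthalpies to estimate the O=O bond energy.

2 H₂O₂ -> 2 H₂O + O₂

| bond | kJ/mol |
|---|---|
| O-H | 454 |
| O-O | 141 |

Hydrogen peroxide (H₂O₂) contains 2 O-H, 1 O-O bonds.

D(O=O) ≈ 512 kJ/mol

Let D be the O=O bond energy.
Σ(broken) = 4×454 + 2×141 = 2098
Σ(formed) = 4×454 + 1×D = 1816 + D
ΔH = Σ(broken) − Σ(formed) = (2098) − (1816 + D) = +282 − D
Setting this equal to −230 kJ gives D = 512 kJ/mol.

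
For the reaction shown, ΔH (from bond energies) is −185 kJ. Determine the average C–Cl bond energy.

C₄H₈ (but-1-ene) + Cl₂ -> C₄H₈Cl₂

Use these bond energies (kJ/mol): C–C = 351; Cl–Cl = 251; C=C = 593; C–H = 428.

D(C–Cl) ≈ 339 kJ/mol

Let D be the C–Cl bond energy.
Σ(broken) = 2×351 + 8×428 + 1×593 + 1×251 = 4970
Σ(formed) = 3×351 + 2×D + 8×428 = 4477 + 2D
ΔH = Σ(broken) − Σ(formed) = (4970) − (4477 + 2D) = +493 − 2D
Setting this equal to −185 kJ gives 2D = 678, so D = 339 kJ/mol.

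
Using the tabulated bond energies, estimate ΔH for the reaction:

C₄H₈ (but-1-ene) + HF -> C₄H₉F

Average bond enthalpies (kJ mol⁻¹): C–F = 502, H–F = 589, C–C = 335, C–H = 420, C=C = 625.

ΔH ≈ −43 kJ

Bonds broken (reactants):
  C–C: 2 × 335 = 670
  C–H: 8 × 420 = 3360
  C=C: 1 × 625 = 625
  H–F: 1 × 589 = 589
  Σ(broken) = 5244 kJ
Bonds formed (products):
  C–C: 3 × 335 = 1005
  C–F: 1 × 502 = 502
  C–H: 9 × 420 = 3780
  Σ(formed) = 5287 kJ
ΔH = Σ(broken) − Σ(formed) = 5244 − 5287 = −43 kJ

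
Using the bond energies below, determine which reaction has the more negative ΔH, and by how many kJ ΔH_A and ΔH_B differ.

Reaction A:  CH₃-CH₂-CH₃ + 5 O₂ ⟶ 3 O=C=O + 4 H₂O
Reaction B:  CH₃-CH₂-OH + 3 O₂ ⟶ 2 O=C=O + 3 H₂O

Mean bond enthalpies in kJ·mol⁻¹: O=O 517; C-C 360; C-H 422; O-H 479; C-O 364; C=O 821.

Reaction A:
  Bonds broken (reactants):
    C-C: 2 × 360 = 720
    C-H: 8 × 422 = 3376
    O=O: 5 × 517 = 2585
    Σ(broken) = 6681 kJ
  Bonds formed (products):
    C=O: 6 × 821 = 4926
    O-H: 8 × 479 = 3832
    Σ(formed) = 8758 kJ
  ΔH_A = 6681 − 8758 = −2077 kJ
Reaction B:
  Bonds broken (reactants):
    C-C: 1 × 360 = 360
    C-H: 5 × 422 = 2110
    C-O: 1 × 364 = 364
    O-H: 1 × 479 = 479
    O=O: 3 × 517 = 1551
    Σ(broken) = 4864 kJ
  Bonds formed (products):
    C=O: 4 × 821 = 3284
    O-H: 6 × 479 = 2874
    Σ(formed) = 6158 kJ
  ΔH_B = 4864 − 6158 = −1294 kJ
ΔH_A − ΔH_B = −783 kJ, so reaction A has the more negative ΔH; |ΔH_A − ΔH_B| = 783 kJ.

Reaction A, by 783 kJ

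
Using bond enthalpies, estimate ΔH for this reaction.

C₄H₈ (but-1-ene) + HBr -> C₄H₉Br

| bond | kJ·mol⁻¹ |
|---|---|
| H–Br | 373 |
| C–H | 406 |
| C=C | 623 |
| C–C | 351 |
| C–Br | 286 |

ΔH ≈ −47 kJ

Bonds broken (reactants):
  C–C: 2 × 351 = 702
  C–H: 8 × 406 = 3248
  C=C: 1 × 623 = 623
  H–Br: 1 × 373 = 373
  Σ(broken) = 4946 kJ
Bonds formed (products):
  C–Br: 1 × 286 = 286
  C–C: 3 × 351 = 1053
  C–H: 9 × 406 = 3654
  Σ(formed) = 4993 kJ
ΔH = Σ(broken) − Σ(formed) = 4946 − 4993 = −47 kJ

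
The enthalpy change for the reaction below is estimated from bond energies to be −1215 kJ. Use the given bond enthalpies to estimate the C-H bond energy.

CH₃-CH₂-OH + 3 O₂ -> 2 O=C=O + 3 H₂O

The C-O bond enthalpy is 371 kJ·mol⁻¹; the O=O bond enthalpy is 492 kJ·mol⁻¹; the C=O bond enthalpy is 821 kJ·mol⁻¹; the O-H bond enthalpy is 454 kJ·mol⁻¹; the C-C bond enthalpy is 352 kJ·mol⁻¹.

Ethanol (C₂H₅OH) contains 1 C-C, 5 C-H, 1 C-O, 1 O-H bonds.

D(C-H) ≈ 428 kJ/mol

Let D be the C-H bond energy.
Σ(broken) = 1×352 + 5×D + 1×371 + 1×454 + 3×492 = 2653 + 5D
Σ(formed) = 4×821 + 6×454 = 6008
ΔH = Σ(broken) − Σ(formed) = (2653 + 5D) − (6008) = −3355 + 5D
Setting this equal to −1215 kJ gives 5D = 2140, so D = 428 kJ/mol.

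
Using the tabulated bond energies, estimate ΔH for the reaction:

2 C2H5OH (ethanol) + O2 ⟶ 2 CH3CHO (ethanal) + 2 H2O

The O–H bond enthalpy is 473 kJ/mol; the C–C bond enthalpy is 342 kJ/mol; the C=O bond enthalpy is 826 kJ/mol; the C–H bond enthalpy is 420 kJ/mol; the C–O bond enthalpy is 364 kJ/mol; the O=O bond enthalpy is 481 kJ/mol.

ΔH ≈ −549 kJ

Bonds broken (reactants):
  C–C: 2 × 342 = 684
  C–H: 10 × 420 = 4200
  C–O: 2 × 364 = 728
  O–H: 2 × 473 = 946
  O=O: 1 × 481 = 481
  Σ(broken) = 7039 kJ
Bonds formed (products):
  C–C: 2 × 342 = 684
  C–H: 8 × 420 = 3360
  C=O: 2 × 826 = 1652
  O–H: 4 × 473 = 1892
  Σ(formed) = 7588 kJ
ΔH = Σ(broken) − Σ(formed) = 7039 − 7588 = −549 kJ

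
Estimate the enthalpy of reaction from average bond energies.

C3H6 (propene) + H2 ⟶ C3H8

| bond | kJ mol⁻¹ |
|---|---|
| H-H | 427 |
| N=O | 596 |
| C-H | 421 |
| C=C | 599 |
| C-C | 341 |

Bonds broken (reactants):
  C-C: 1 × 341 = 341
  C-H: 6 × 421 = 2526
  C=C: 1 × 599 = 599
  H-H: 1 × 427 = 427
  Σ(broken) = 3893 kJ
Bonds formed (products):
  C-C: 2 × 341 = 682
  C-H: 8 × 421 = 3368
  Σ(formed) = 4050 kJ
ΔH = Σ(broken) − Σ(formed) = 3893 − 4050 = −157 kJ

ΔH ≈ −157 kJ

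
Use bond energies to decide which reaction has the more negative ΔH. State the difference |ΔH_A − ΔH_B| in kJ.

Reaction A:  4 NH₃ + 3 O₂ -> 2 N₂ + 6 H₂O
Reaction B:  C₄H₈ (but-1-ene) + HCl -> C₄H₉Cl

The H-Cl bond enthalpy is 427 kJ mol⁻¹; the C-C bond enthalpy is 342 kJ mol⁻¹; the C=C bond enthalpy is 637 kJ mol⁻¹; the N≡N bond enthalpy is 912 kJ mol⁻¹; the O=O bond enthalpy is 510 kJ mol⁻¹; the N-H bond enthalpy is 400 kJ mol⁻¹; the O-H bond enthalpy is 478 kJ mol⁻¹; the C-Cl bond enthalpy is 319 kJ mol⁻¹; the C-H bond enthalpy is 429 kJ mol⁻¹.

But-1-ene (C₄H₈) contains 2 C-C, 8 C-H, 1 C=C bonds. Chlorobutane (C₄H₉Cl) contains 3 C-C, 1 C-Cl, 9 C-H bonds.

Reaction A, by 1204 kJ

Reaction A:
  Bonds broken (reactants):
    N-H: 12 × 400 = 4800
    O=O: 3 × 510 = 1530
    Σ(broken) = 6330 kJ
  Bonds formed (products):
    N≡N: 2 × 912 = 1824
    O-H: 12 × 478 = 5736
    Σ(formed) = 7560 kJ
  ΔH_A = 6330 − 7560 = −1230 kJ
Reaction B:
  Bonds broken (reactants):
    C-C: 2 × 342 = 684
    C-H: 8 × 429 = 3432
    C=C: 1 × 637 = 637
    H-Cl: 1 × 427 = 427
    Σ(broken) = 5180 kJ
  Bonds formed (products):
    C-C: 3 × 342 = 1026
    C-Cl: 1 × 319 = 319
    C-H: 9 × 429 = 3861
    Σ(formed) = 5206 kJ
  ΔH_B = 5180 − 5206 = −26 kJ
ΔH_A − ΔH_B = −1204 kJ, so reaction A has the more negative ΔH; |ΔH_A − ΔH_B| = 1204 kJ.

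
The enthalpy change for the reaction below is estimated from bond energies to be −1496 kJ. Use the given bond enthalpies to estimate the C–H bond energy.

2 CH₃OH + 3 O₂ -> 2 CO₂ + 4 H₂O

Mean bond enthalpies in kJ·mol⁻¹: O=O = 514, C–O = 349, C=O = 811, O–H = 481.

Let D be the C–H bond energy.
Σ(broken) = 6×D + 2×349 + 2×481 + 3×514 = 3202 + 6D
Σ(formed) = 4×811 + 8×481 = 7092
ΔH = Σ(broken) − Σ(formed) = (3202 + 6D) − (7092) = −3890 + 6D
Setting this equal to −1496 kJ gives 6D = 2394, so D = 399 kJ/mol.

D(C–H) ≈ 399 kJ/mol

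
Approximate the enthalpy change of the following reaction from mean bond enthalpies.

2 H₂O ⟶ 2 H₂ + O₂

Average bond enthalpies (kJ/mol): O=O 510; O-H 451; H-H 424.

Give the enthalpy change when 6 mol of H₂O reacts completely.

Bonds broken (reactants):
  O-H: 4 × 451 = 1804
  Σ(broken) = 1804 kJ
Bonds formed (products):
  H-H: 2 × 424 = 848
  O=O: 1 × 510 = 510
  Σ(formed) = 1358 kJ
ΔH = Σ(broken) − Σ(formed) = 1804 − 1358 = +446 kJ
For 3× the reaction as written: 3 × (+446) = +1338 kJ

ΔH = +1338 kJ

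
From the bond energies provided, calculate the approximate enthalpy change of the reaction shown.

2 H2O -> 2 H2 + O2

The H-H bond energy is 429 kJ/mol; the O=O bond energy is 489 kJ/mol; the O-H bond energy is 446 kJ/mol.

Bonds broken (reactants):
  O-H: 4 × 446 = 1784
  Σ(broken) = 1784 kJ
Bonds formed (products):
  H-H: 2 × 429 = 858
  O=O: 1 × 489 = 489
  Σ(formed) = 1347 kJ
ΔH = Σ(broken) − Σ(formed) = 1784 − 1347 = +437 kJ

ΔH ≈ +437 kJ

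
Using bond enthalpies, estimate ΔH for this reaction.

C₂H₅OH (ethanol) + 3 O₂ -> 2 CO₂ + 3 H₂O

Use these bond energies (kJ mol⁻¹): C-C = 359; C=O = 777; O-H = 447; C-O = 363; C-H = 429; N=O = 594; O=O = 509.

Bonds broken (reactants):
  C-C: 1 × 359 = 359
  C-H: 5 × 429 = 2145
  C-O: 1 × 363 = 363
  O-H: 1 × 447 = 447
  O=O: 3 × 509 = 1527
  Σ(broken) = 4841 kJ
Bonds formed (products):
  C=O: 4 × 777 = 3108
  O-H: 6 × 447 = 2682
  Σ(formed) = 5790 kJ
ΔH = Σ(broken) − Σ(formed) = 4841 − 5790 = −949 kJ

ΔH ≈ −949 kJ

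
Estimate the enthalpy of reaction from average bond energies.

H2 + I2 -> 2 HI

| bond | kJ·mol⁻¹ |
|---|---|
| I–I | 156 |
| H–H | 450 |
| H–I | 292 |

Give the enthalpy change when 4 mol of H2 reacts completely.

Bonds broken (reactants):
  H–H: 1 × 450 = 450
  I–I: 1 × 156 = 156
  Σ(broken) = 606 kJ
Bonds formed (products):
  H–I: 2 × 292 = 584
  Σ(formed) = 584 kJ
ΔH = Σ(broken) − Σ(formed) = 606 − 584 = +22 kJ
For 4× the reaction as written: 4 × (+22) = +88 kJ

ΔH = +88 kJ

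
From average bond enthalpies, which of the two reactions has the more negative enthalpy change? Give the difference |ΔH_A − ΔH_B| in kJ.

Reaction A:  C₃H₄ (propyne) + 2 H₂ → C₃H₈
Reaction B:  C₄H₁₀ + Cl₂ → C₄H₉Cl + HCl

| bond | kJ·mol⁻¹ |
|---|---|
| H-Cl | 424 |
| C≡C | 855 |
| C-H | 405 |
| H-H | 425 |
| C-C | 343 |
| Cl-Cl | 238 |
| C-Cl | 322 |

Reaction A, by 155 kJ

Reaction A:
  Bonds broken (reactants):
    C≡C: 1 × 855 = 855
    C-C: 1 × 343 = 343
    C-H: 4 × 405 = 1620
    H-H: 2 × 425 = 850
    Σ(broken) = 3668 kJ
  Bonds formed (products):
    C-C: 2 × 343 = 686
    C-H: 8 × 405 = 3240
    Σ(formed) = 3926 kJ
  ΔH_A = 3668 − 3926 = −258 kJ
Reaction B:
  Bonds broken (reactants):
    C-C: 3 × 343 = 1029
    C-H: 10 × 405 = 4050
    Cl-Cl: 1 × 238 = 238
    Σ(broken) = 5317 kJ
  Bonds formed (products):
    C-C: 3 × 343 = 1029
    C-Cl: 1 × 322 = 322
    C-H: 9 × 405 = 3645
    H-Cl: 1 × 424 = 424
    Σ(formed) = 5420 kJ
  ΔH_B = 5317 − 5420 = −103 kJ
ΔH_A − ΔH_B = −155 kJ, so reaction A has the more negative ΔH; |ΔH_A − ΔH_B| = 155 kJ.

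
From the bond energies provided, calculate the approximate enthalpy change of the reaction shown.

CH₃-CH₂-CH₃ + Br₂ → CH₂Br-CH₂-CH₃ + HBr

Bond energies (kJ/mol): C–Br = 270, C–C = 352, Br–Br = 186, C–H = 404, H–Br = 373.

Bonds broken (reactants):
  Br–Br: 1 × 186 = 186
  C–C: 2 × 352 = 704
  C–H: 8 × 404 = 3232
  Σ(broken) = 4122 kJ
Bonds formed (products):
  C–Br: 1 × 270 = 270
  C–C: 2 × 352 = 704
  C–H: 7 × 404 = 2828
  H–Br: 1 × 373 = 373
  Σ(formed) = 4175 kJ
ΔH = Σ(broken) − Σ(formed) = 4122 − 4175 = −53 kJ

ΔH ≈ −53 kJ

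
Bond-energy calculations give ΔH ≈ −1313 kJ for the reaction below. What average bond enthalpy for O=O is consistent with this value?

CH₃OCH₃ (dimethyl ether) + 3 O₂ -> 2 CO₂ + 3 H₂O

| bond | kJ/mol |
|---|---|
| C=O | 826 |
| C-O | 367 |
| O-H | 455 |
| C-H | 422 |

D(O=O) ≈ 485 kJ/mol

Let D be the O=O bond energy.
Σ(broken) = 6×422 + 2×367 + 3×D = 3266 + 3D
Σ(formed) = 4×826 + 6×455 = 6034
ΔH = Σ(broken) − Σ(formed) = (3266 + 3D) − (6034) = −2768 + 3D
Setting this equal to −1313 kJ gives 3D = 1455, so D = 485 kJ/mol.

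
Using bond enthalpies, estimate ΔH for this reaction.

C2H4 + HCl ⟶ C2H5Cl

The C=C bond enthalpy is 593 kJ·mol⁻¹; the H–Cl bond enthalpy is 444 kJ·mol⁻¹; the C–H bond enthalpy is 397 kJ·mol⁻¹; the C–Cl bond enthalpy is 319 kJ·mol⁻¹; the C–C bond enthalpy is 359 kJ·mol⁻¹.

ΔH ≈ −38 kJ

Bonds broken (reactants):
  C–H: 4 × 397 = 1588
  C=C: 1 × 593 = 593
  H–Cl: 1 × 444 = 444
  Σ(broken) = 2625 kJ
Bonds formed (products):
  C–C: 1 × 359 = 359
  C–Cl: 1 × 319 = 319
  C–H: 5 × 397 = 1985
  Σ(formed) = 2663 kJ
ΔH = Σ(broken) − Σ(formed) = 2625 − 2663 = −38 kJ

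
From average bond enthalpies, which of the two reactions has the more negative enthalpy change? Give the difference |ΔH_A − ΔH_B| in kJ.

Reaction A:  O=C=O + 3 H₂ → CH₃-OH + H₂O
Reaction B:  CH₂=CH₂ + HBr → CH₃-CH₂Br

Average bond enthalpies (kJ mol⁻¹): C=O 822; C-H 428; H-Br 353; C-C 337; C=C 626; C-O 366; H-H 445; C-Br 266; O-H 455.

Reaction A:
  Bonds broken (reactants):
    C=O: 2 × 822 = 1644
    H-H: 3 × 445 = 1335
    Σ(broken) = 2979 kJ
  Bonds formed (products):
    C-H: 3 × 428 = 1284
    C-O: 1 × 366 = 366
    O-H: 3 × 455 = 1365
    Σ(formed) = 3015 kJ
  ΔH_A = 2979 − 3015 = −36 kJ
Reaction B:
  Bonds broken (reactants):
    C-H: 4 × 428 = 1712
    C=C: 1 × 626 = 626
    H-Br: 1 × 353 = 353
    Σ(broken) = 2691 kJ
  Bonds formed (products):
    C-Br: 1 × 266 = 266
    C-C: 1 × 337 = 337
    C-H: 5 × 428 = 2140
    Σ(formed) = 2743 kJ
  ΔH_B = 2691 − 2743 = −52 kJ
ΔH_A − ΔH_B = +16 kJ, so reaction B has the more negative ΔH; |ΔH_A − ΔH_B| = 16 kJ.

Reaction B, by 16 kJ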